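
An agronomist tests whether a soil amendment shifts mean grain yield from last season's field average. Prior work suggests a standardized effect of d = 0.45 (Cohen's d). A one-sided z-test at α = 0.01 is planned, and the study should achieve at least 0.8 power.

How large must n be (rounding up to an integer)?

n = 50

Set Φ(δ − 2.326) = 0.8; then δ − 2.326 = Φ⁻¹(0.8) = 0.842, giving δ = 3.168.
δ = d·√n ⇒ n = (δ/d)² = (3.168 / 0.45)² = 49.56.
Rounding up, n = 50.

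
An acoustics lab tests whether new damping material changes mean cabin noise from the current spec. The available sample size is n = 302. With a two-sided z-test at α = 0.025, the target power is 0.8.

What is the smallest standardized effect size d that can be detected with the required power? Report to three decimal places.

d ≈ 0.177

Need Φ(δ − 2.241) = 0.8, so δ = 2.241 + 0.842 = 3.083.
(The second rejection-region term Φ(−δ − z_{α/2}) is negligible and dropped.)
δ = d·√n ⇒ d = δ/√n = 3.083/√302 = 0.1774.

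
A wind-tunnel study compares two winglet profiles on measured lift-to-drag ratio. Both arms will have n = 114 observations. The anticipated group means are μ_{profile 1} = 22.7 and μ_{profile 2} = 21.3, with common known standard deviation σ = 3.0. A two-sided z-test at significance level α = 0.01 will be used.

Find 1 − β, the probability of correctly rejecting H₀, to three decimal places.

Power ≈ 0.828

Standardized effect: d = |μ_{profile 1} − μ_{profile 2}| / σ = |22.7 − 21.3| / 3.0 = 0.4667
Noncentrality parameter: δ = d·√(n/2) = 0.4667 × √(114/2) = 3.5233
Two-sided α = 0.01 → critical value z_{0.005} = 2.576.
Power = Φ(δ − 2.576) + Φ(−δ − 2.576) = Φ(0.947) + Φ(-6.099) = 0.8283 + 0.0000 = 0.8283.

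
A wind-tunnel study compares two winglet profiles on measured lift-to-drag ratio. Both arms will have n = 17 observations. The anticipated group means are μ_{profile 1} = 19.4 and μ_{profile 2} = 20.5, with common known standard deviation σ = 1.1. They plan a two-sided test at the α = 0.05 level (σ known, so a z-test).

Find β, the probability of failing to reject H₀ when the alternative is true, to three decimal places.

β ≈ 0.170

Standardized effect: d = |μ_{profile 1} − μ_{profile 2}| / σ = |19.4 − 20.5| / 1.1 = 1.0000
Noncentrality parameter: δ = d·√(n/2) = 1.0000 × √(17/2) = 2.9155
Two-sided α = 0.05 → critical value z_{0.025} = 1.960.
Power = Φ(δ − 1.960) + Φ(−δ − 1.960) = Φ(0.956) + Φ(-4.875) = 0.8303 + 0.0000 = 0.8303.
Type II error: β = 1 − power = 1 − 0.8303 = 0.1697.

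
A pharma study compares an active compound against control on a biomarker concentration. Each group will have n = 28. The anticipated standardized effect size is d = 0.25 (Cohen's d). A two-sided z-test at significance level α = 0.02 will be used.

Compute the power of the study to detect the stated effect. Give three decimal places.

Noncentrality parameter: λ = d·√(n/2) = 0.25 × √(28/2) = 0.9354
Critical value for a two-sided test at α = 0.02: z_{α/2} = 2.326.
Power = Φ(λ − 2.326) + Φ(−λ − 2.326) = Φ(-1.391) + Φ(-3.262) = 0.0821 + 0.0006 = 0.0827.

Power ≈ 0.083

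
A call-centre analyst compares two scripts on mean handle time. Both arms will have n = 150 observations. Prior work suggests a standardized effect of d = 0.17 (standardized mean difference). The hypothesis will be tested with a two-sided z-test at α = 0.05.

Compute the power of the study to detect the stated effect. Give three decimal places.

Noncentrality parameter: λ = d·√(n/2) = 0.17 × √(150/2) = 1.4722
Two-sided α = 0.05 → critical value z_{0.025} = 1.960.
Power = Φ(λ − 1.960) + Φ(−λ − 1.960) = Φ(-0.488) + Φ(-3.432) = 0.3129 + 0.0003 = 0.3132.

Power ≈ 0.313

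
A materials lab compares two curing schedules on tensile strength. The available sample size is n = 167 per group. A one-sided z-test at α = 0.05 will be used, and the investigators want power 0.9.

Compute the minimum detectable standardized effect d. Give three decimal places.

d ≈ 0.320

Required noncentrality: δ = z_{0.05} + z_{0.10} = 1.645 + 1.282 = 2.926.
δ = d·√(n/2) ⇒ d = δ/√(n/2) = 2.926/√(167/2) = 0.3203.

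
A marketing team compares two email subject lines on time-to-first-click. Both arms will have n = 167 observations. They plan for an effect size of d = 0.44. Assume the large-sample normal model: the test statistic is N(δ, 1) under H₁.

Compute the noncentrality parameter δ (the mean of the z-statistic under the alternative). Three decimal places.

The noncentrality parameter scales effect size by the design's sample-size factor: δ = d·√(n/2) = 0.44 × √(167/2) = 4.0206

δ ≈ 4.021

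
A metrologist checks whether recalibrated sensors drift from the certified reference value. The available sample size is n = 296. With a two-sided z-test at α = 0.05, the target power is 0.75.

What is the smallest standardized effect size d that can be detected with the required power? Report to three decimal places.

d ≈ 0.153

Need Φ(δ − 1.960) = 0.75, so δ = 1.960 + 0.674 = 2.634.
(The second rejection-region term Φ(−δ − z_{α/2}) is negligible and dropped.)
δ = d·√n ⇒ d = δ/√n = 2.634/√296 = 0.1531.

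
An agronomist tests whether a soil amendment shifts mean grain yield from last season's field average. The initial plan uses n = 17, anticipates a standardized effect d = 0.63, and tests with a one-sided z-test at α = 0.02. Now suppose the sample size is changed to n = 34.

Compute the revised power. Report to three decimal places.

With n = 34: δ = d·√n = 0.63 × √34 = 3.6735. Critical value z_{0.02} = 2.054.
Revised power = P(Z > 2.054 − δ) = Φ(1.620) = 0.9474.

Power ≈ 0.947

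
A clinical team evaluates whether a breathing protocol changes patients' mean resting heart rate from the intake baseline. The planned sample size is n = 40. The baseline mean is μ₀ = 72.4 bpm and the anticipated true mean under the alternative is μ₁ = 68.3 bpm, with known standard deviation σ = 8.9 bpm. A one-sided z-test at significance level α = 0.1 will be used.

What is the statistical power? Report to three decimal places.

Standardized effect: d = |μ₁ − μ₀| / σ = |68.3 − 72.4| / 8.9 = 0.4607
Noncentrality parameter: δ = d·√n = 0.4607 × √40 = 2.9136
Critical value for a one-sided test at α = 0.1: z_α = 1.282.
Power = P(Z > 1.282 − δ) = Φ(1.632) = 0.9487.

Power ≈ 0.949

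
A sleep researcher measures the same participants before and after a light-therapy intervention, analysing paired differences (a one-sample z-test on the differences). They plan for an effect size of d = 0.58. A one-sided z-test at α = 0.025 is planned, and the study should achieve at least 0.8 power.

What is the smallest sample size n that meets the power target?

n = 24

For power 0.8 need Φ(δ − z_{0.025}) = 0.8, so δ = z_{0.025} + z_{0.20} = 1.960 + 0.842 = 2.802.
δ = d·√n ⇒ n = (δ/d)² = (2.802 / 0.58)² = 23.33.
Round up to the next whole unit.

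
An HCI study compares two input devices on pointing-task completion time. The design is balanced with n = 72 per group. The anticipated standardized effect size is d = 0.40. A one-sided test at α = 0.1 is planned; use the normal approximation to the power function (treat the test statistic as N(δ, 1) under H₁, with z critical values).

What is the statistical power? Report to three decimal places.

Power ≈ 0.868

Noncentrality parameter: δ = d·√(n/2) = 0.40 × √(72/2) = 2.4000
One-sided α = 0.1 → critical value z_{0.1} = 1.282.
Power = Φ(δ − 1.282) = Φ(1.118) = 0.8683.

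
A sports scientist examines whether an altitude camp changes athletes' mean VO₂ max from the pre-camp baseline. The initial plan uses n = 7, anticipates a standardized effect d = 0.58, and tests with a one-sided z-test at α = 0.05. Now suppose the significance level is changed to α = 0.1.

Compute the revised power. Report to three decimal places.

Power ≈ 0.600

δ = d·√n = 0.58 × √7 = 1.5345 (unchanged). New critical value: z_{0.1} = 1.282.
Revised power = Φ(δ − 1.282) = Φ(0.253) = 0.5999.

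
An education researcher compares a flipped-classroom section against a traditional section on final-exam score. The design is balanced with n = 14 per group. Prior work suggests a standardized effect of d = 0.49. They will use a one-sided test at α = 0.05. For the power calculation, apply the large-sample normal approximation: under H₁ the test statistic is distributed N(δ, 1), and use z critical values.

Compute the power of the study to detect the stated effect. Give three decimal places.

Noncentrality parameter: δ = d·√(n/2) = 0.49 × √(14/2) = 1.2964
Critical value for a one-sided test at α = 0.05: z_α = 1.645.
Power = P(Z > 1.645 − δ) = Φ(-0.348) = 0.3638.

Power ≈ 0.364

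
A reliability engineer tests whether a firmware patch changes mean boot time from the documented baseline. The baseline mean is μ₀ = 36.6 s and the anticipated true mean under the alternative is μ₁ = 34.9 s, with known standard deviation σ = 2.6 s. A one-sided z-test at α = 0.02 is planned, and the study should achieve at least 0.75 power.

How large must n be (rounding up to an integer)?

n = 18

Standardized effect: d = |μ₁ − μ₀| / σ = |34.9 − 36.6| / 2.6 = 0.6538
Set Φ(δ − 2.054) = 0.75; then δ − 2.054 = Φ⁻¹(0.75) = 0.674, giving δ = 2.728.
δ = d·√n ⇒ n = (δ/d)² = (2.728 / 0.6538)² = 17.41.
Round up to the next whole unit.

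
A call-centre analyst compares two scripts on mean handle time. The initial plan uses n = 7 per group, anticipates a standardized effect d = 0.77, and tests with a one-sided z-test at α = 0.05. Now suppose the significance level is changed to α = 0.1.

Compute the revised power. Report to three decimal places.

Power ≈ 0.563

δ = d·√(n/2) = 0.77 × √(7/2) = 1.4405 (unchanged). New critical value: z_{0.1} = 1.282.
Revised power = P(Z > 1.282 − δ) = Φ(0.159) = 0.5632.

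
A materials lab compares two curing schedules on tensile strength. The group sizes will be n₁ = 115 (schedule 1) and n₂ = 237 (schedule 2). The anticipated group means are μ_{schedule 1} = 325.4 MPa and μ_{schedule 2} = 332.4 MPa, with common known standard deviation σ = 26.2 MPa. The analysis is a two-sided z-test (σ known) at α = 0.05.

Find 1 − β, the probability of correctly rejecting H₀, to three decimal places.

Standardized effect: d = |μ_{schedule 1} − μ_{schedule 2}| / σ = |325.4 − 332.4| / 26.2 = 0.2672
Noncentrality parameter: δ = d / √(1/n₁ + 1/n₂) = 0.2672 / √(1/115 + 1/237) = 2.3510
Two-sided α = 0.05 → critical value z_{0.025} = 1.960.
Power = Φ(δ − 1.960) + Φ(−δ − 1.960) = Φ(0.391) + Φ(-4.311) = 0.6521 + 0.0000 = 0.6521.

Power ≈ 0.652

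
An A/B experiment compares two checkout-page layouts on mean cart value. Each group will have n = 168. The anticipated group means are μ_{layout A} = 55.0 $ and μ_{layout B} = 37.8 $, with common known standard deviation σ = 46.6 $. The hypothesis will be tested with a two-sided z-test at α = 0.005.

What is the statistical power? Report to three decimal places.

Power ≈ 0.718

Standardized effect: d = |μ_{layout A} − μ_{layout B}| / σ = |55.0 − 37.8| / 46.6 = 0.3691
Noncentrality parameter: δ = d·√(n/2) = 0.3691 × √(168/2) = 3.3828
Two-sided α = 0.005 → critical value z_{0.0025} = 2.807.
Power = Φ(δ − 2.807) + Φ(−δ − 2.807) = Φ(0.576) + Φ(-6.190) = 0.7176 + 0.0000 = 0.7176.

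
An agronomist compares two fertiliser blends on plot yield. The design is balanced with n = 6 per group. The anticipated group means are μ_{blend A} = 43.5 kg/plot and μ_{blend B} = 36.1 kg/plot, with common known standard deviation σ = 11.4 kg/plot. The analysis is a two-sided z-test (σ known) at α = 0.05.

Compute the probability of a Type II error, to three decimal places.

β ≈ 0.797

Standardized effect: d = |μ_{blend A} − μ_{blend B}| / σ = |43.5 − 36.1| / 11.4 = 0.6491
Noncentrality parameter: λ = d·√(n/2) = 0.6491 × √(6/2) = 1.1243
Critical value for a two-sided test at α = 0.05: z_{α/2} = 1.960.
Power = Φ(λ − 1.960) + Φ(−λ − 1.960) = Φ(-0.836) + Φ(-3.084) = 0.2017 + 0.0010 = 0.2027.
Type II error: β = 1 − power = 1 − 0.2027 = 0.7973.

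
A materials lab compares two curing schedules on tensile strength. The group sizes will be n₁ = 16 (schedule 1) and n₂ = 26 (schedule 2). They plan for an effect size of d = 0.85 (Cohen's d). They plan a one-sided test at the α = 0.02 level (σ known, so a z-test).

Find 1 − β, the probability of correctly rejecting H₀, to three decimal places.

Power ≈ 0.733

Noncentrality parameter: δ = d / √(1/n₁ + 1/n₂) = 0.85 / √(1/16 + 1/26) = 2.6751
Critical value for a one-sided test at α = 0.02: z_α = 2.054.
Power = P(Z > 2.054 − δ) = Φ(0.621) = 0.7328.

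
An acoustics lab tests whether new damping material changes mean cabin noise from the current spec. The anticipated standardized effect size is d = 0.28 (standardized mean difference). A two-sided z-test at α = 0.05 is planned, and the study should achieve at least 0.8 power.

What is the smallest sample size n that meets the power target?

n = 101

Set Φ(δ − 1.960) = 0.8; then δ − 1.960 = Φ⁻¹(0.8) = 0.842, giving δ = 2.802.
(For δ > 0 the lower-tail rejection region contributes negligibly to power, so the one-term inversion is standard.)
δ = d·√n ⇒ n = (δ/d)² = (2.802 / 0.28)² = 100.11.
Rounding up, n = 101.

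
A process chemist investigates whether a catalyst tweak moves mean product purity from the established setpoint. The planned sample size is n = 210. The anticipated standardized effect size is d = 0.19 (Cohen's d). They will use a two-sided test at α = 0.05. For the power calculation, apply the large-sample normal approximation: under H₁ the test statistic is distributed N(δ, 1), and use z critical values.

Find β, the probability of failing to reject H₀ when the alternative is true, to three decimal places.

β ≈ 0.214

Noncentrality parameter: δ = d·√n = 0.19 × √210 = 2.7534
Two-sided α = 0.05 → critical value z_{0.025} = 1.960.
Power = Φ(δ − 1.960) + Φ(−δ − 1.960) = Φ(0.793) + Φ(-4.713) = 0.7862 + 0.0000 = 0.7862.
Type II error: β = 1 − power = 1 − 0.7862 = 0.2138.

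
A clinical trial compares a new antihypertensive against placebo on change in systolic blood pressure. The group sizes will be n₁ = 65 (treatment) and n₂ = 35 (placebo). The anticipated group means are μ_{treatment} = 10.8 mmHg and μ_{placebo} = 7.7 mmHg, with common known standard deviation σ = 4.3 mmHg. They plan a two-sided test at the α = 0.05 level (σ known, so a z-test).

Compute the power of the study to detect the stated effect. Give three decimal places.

Standardized effect: d = |μ_{treatment} − μ_{placebo}| / σ = |10.8 − 7.7| / 4.3 = 0.7209
Noncentrality parameter: δ = d / √(1/n₁ + 1/n₂) = 0.7209 / √(1/65 + 1/35) = 3.4386
Critical value for a two-sided test at α = 0.05: z_{α/2} = 1.960.
Power = Φ(δ − 1.960) + Φ(−δ − 1.960) = Φ(1.479) + Φ(-5.399) = 0.9304 + 0.0000 = 0.9304.

Power ≈ 0.930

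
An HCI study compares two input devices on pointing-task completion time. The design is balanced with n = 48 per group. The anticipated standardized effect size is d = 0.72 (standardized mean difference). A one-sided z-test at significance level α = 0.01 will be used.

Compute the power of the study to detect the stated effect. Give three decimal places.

Noncentrality parameter: δ = d·√(n/2) = 0.72 × √(48/2) = 3.5273
One-sided α = 0.01 → critical value z_{0.01} = 2.326.
Power = P(Z > 2.326 − δ) = Φ(1.201) = 0.8851.

Power ≈ 0.885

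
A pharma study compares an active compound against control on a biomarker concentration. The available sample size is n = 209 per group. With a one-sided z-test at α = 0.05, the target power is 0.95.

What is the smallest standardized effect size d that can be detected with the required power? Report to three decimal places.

Need Φ(δ − 1.645) = 0.95, so δ = 1.645 + 1.645 = 3.290.
δ = d·√(n/2) ⇒ d = δ/√(n/2) = 3.290/√(209/2) = 0.3218.

d ≈ 0.322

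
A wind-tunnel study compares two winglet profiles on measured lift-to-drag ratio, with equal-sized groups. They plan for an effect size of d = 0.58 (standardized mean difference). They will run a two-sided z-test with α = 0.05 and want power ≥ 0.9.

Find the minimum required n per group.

Set Φ(δ − 1.960) = 0.9; then δ − 1.960 = Φ⁻¹(0.9) = 1.282, giving δ = 3.242.
(Ignoring the negligible lower-tail rejection probability gives the usual closed-form inversion.)
δ = d·√(n/2) ⇒ n = 2(δ/d)² = 2 × (3.242 / 0.58)² = 62.47.
Round up to the next whole unit.

n = 63 per group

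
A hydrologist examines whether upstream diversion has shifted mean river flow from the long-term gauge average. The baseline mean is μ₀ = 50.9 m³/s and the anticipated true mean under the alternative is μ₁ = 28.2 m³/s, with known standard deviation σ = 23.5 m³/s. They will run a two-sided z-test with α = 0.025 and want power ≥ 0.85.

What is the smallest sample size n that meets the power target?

Standardized effect: d = |μ₁ − μ₀| / σ = |28.2 − 50.9| / 23.5 = 0.9660
For power 0.85 need Φ(δ − z_{0.0125}) = 0.85, so δ = z_{0.0125} + z_{0.15} = 2.241 + 1.036 = 3.278.
(For δ > 0 the lower-tail rejection region contributes negligibly to power, so the one-term inversion is standard.)
δ = d·√n ⇒ n = (δ/d)² = (3.278 / 0.9660)² = 11.51.
Round up to the next whole unit.

n = 12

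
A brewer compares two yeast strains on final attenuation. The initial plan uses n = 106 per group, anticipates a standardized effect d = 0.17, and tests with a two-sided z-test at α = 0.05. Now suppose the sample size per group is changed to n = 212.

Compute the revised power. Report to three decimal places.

With n = 212 per group: δ = d·√(n/2) = 0.17 × √(212/2) = 1.7503. Critical value z_{0.025} = 1.960.
Revised power = Φ(δ − 1.960) + Φ(−δ − 1.960) = Φ(-0.210) + Φ(-3.710) = 0.4169 + 0.0001 = 0.4171.

Power ≈ 0.417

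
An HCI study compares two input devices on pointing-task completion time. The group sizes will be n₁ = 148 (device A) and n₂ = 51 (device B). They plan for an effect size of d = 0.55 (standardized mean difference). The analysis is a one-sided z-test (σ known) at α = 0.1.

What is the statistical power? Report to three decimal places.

Noncentrality parameter: δ = d / √(1/n₁ + 1/n₂) = 0.55 / √(1/148 + 1/51) = 3.3873
One-sided α = 0.1 → critical value z_{0.1} = 1.282.
Power = P(Z > 1.282 − δ) = Φ(2.106) = 0.9824.

Power ≈ 0.982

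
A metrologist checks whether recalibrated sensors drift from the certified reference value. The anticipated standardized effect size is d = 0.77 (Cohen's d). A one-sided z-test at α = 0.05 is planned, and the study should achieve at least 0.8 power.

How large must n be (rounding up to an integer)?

For power 0.8 need Φ(δ − z_{0.05}) = 0.8, so δ = z_{0.05} + z_{0.20} = 1.645 + 0.842 = 2.486.
δ = d·√n ⇒ n = (δ/d)² = (2.486 / 0.77)² = 10.43.
Rounding up, n = 11.

n = 11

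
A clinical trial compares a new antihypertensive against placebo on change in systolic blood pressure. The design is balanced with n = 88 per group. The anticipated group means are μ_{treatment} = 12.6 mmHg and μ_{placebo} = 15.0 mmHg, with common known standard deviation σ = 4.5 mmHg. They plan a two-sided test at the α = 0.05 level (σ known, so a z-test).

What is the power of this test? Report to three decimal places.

Standardized effect: d = |μ_{treatment} − μ_{placebo}| / σ = |12.6 − 15.0| / 4.5 = 0.5333
Noncentrality parameter: δ = d·√(n/2) = 0.5333 × √(88/2) = 3.5377
Critical value for a two-sided test at α = 0.05: z_{α/2} = 1.960.
Power = Φ(δ − 1.960) + Φ(−δ − 1.960) = Φ(1.578) + Φ(-5.498) = 0.9427 + 0.0000 = 0.9427.

Power ≈ 0.943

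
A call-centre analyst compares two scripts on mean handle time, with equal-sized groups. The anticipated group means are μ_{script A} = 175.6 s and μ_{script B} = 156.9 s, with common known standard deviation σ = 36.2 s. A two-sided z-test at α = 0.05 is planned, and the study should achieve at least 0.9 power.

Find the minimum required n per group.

Standardized effect: d = |μ_{script A} − μ_{script B}| / σ = |175.6 − 156.9| / 36.2 = 0.5166
Set Φ(δ − 1.960) = 0.9; then δ − 1.960 = Φ⁻¹(0.9) = 1.282, giving δ = 3.242.
(For δ > 0 the lower-tail rejection region contributes negligibly to power, so the one-term inversion is standard.)
δ = d·√(n/2) ⇒ n = 2(δ/d)² = 2 × (3.242 / 0.5166)² = 78.75.
Round up to the next whole unit.

n = 79 per group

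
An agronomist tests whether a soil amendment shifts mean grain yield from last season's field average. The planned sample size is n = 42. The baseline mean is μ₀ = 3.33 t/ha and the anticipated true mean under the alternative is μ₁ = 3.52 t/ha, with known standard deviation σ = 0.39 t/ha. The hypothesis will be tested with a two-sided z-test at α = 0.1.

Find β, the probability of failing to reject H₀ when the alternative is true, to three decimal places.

Standardized effect: d = |μ₁ − μ₀| / σ = |3.52 − 3.33| / 0.39 = 0.4872
Noncentrality parameter: δ = d·√n = 0.4872 × √42 = 3.1573
Two-sided α = 0.1 → critical value z_{0.05} = 1.645.
Power = Φ(δ − 1.645) + Φ(−δ − 1.645) = Φ(1.512) + Φ(-4.802) = 0.9348 + 0.0000 = 0.9348.
Type II error: β = 1 − power = 1 − 0.9348 = 0.0652.

β ≈ 0.065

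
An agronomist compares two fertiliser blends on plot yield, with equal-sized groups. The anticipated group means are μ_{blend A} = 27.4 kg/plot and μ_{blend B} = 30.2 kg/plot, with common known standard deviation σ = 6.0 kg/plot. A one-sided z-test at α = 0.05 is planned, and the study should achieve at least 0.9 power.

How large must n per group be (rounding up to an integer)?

Standardized effect: d = |μ_{blend A} − μ_{blend B}| / σ = |27.4 − 30.2| / 6.0 = 0.4667
Set Φ(δ − 1.645) = 0.9; then δ − 1.645 = Φ⁻¹(0.9) = 1.282, giving δ = 2.926.
δ = d·√(n/2) ⇒ n = 2(δ/d)² = 2 × (2.926 / 0.4667)² = 78.65.
Round up to the next whole unit.

n = 79 per group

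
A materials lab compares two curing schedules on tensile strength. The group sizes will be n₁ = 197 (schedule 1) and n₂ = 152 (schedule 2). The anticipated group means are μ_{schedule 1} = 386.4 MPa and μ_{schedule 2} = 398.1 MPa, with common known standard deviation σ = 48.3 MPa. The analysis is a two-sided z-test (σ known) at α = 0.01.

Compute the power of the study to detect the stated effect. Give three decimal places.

Standardized effect: d = |μ_{schedule 1} − μ_{schedule 2}| / σ = |386.4 − 398.1| / 48.3 = 0.2422
Noncentrality parameter: δ = d / √(1/n₁ + 1/n₂) = 0.2422 / √(1/197 + 1/152) = 2.2438
Two-sided α = 0.01 → critical value z_{0.005} = 2.576.
Power = Φ(δ − 2.576) + Φ(−δ − 2.576) = Φ(-0.332) + Φ(-4.820) = 0.3699 + 0.0000 = 0.3699.

Power ≈ 0.370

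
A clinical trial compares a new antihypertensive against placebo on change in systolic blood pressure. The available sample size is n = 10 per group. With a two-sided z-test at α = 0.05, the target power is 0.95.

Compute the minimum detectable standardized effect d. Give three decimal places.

d ≈ 1.612

Need Φ(δ − 1.960) = 0.95, so δ = 1.960 + 1.645 = 3.605.
(The second rejection-region term Φ(−δ − z_{α/2}) is negligible and dropped.)
δ = d·√(n/2) ⇒ d = δ/√(n/2) = 3.605/√(10/2) = 1.6121.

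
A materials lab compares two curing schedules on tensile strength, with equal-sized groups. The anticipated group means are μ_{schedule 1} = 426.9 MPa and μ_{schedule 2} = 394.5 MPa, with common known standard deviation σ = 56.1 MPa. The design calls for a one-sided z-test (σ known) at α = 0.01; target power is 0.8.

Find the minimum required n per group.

Standardized effect: d = |μ_{schedule 1} − μ_{schedule 2}| / σ = |426.9 − 394.5| / 56.1 = 0.5775
For power 0.8 need Φ(δ − z_{0.01}) = 0.8, so δ = z_{0.01} + z_{0.20} = 2.326 + 0.842 = 3.168.
δ = d·√(n/2) ⇒ n = 2(δ/d)² = 2 × (3.168 / 0.5775)² = 60.18.
Rounding up, n = 61 per group.

n = 61 per group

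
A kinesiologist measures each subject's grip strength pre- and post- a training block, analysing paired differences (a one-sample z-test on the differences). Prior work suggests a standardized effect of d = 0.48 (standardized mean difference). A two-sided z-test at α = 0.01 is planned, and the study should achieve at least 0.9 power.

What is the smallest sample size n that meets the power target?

n = 65

Set Φ(δ − 2.576) = 0.9; then δ − 2.576 = Φ⁻¹(0.9) = 1.282, giving δ = 3.857.
(The Φ(−δ − z_{α/2}) term is vanishingly small for δ > 0 and is dropped in the standard sample-size formula.)
δ = d·√n ⇒ n = (δ/d)² = (3.857 / 0.48)² = 64.58.
Rounding up, n = 65.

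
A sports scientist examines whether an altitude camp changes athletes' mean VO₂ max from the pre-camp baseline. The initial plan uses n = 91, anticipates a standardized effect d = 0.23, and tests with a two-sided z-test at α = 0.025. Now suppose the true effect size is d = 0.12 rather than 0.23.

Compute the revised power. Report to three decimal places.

Power ≈ 0.137

With d = 0.12: δ = d·√n = 0.12 × √91 = 1.1447. Critical value z_{0.0125} = 2.241.
Revised power = Φ(δ − 2.241) + Φ(−δ − 2.241) = Φ(-1.097) + Φ(-3.386) = 0.1364 + 0.0004 = 0.1367.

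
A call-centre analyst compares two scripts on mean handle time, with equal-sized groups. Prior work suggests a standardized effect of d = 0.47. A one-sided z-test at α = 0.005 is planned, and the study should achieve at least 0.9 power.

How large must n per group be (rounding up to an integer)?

For power 0.9 need Φ(δ − z_{0.005}) = 0.9, so δ = z_{0.005} + z_{0.10} = 2.576 + 1.282 = 3.857.
δ = d·√(n/2) ⇒ n = 2(δ/d)² = 2 × (3.857 / 0.47)² = 134.72.
Round up to the next whole unit.

n = 135 per group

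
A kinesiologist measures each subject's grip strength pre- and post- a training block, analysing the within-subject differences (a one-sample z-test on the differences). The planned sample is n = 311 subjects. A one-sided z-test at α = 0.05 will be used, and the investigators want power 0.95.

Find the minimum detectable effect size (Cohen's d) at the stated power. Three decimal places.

Need Φ(δ − 1.645) = 0.95, so δ = 1.645 + 1.645 = 3.290.
δ = d·√n ⇒ d = δ/√n = 3.290/√311 = 0.1865.

d ≈ 0.187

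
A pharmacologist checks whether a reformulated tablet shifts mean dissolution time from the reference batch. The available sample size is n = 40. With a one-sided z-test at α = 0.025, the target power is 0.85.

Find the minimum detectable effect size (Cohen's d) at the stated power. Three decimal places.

d ≈ 0.474

Need Φ(δ − 1.960) = 0.85, so δ = 1.960 + 1.036 = 2.996.
δ = d·√n ⇒ d = δ/√n = 2.996/√40 = 0.4738.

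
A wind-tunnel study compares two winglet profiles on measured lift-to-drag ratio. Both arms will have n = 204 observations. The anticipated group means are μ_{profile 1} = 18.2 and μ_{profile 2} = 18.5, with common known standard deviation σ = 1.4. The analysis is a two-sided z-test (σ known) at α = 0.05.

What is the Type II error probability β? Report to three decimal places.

Standardized effect: d = |μ_{profile 1} − μ_{profile 2}| / σ = |18.2 − 18.5| / 1.4 = 0.2143
Noncentrality parameter: δ = d·√(n/2) = 0.2143 × √(204/2) = 2.1642
Critical value for a two-sided test at α = 0.05: z_{α/2} = 1.960.
Power = Φ(δ − 1.960) + Φ(−δ − 1.960) = Φ(0.204) + Φ(-4.124) = 0.5809 + 0.0000 = 0.5809.
Type II error: β = 1 − power = 1 − 0.5809 = 0.4191.

β ≈ 0.419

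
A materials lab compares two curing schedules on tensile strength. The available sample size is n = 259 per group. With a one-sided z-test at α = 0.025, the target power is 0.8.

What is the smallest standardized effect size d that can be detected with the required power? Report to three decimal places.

d ≈ 0.246

Required noncentrality: δ = z_{0.025} + z_{0.20} = 1.960 + 0.842 = 2.802.
δ = d·√(n/2) ⇒ d = δ/√(n/2) = 2.802/√(259/2) = 0.2462.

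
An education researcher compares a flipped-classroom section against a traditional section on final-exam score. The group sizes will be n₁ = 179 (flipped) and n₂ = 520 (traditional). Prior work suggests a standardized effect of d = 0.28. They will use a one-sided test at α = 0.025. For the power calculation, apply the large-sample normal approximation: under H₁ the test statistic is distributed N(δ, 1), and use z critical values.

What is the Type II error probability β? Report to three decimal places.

Noncentrality parameter: δ = d / √(1/n₁ + 1/n₂) = 0.28 / √(1/179 + 1/520) = 3.2311
Critical value for a one-sided test at α = 0.025: z_α = 1.960.
Power = Φ(δ − 1.960) = Φ(1.271) = 0.8982.
Type II error: β = 1 − power = 1 − 0.8982 = 0.1018.

β ≈ 0.102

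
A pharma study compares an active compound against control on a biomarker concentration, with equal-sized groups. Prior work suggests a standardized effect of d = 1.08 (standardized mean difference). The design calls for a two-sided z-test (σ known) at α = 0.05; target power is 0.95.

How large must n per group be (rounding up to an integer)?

n = 23 per group

Set Φ(δ − 1.960) = 0.95; then δ − 1.960 = Φ⁻¹(0.95) = 1.645, giving δ = 3.605.
(The Φ(−δ − z_{α/2}) term is vanishingly small for δ > 0 and is dropped in the standard sample-size formula.)
δ = d·√(n/2) ⇒ n = 2(δ/d)² = 2 × (3.605 / 1.08)² = 22.28.
Round up to the next whole unit.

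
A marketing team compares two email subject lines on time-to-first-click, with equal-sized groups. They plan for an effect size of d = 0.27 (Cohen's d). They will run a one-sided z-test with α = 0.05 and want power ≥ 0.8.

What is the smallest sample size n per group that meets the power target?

n = 170 per group

Set Φ(δ − 1.645) = 0.8; then δ − 1.645 = Φ⁻¹(0.8) = 0.842, giving δ = 2.486.
δ = d·√(n/2) ⇒ n = 2(δ/d)² = 2 × (2.486 / 0.27)² = 169.62.
Round up to the next whole unit.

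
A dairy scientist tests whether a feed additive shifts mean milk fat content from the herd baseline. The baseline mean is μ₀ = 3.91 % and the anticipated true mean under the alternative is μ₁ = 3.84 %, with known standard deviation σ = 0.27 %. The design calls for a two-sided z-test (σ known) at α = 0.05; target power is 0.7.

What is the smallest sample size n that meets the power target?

Standardized effect: d = |μ₁ − μ₀| / σ = |3.84 − 3.91| / 0.27 = 0.2593
For power 0.7 need Φ(δ − z_{0.025}) = 0.7, so δ = z_{0.025} + z_{0.30} = 1.960 + 0.524 = 2.484.
(For δ > 0 the lower-tail rejection region contributes negligibly to power, so the one-term inversion is standard.)
δ = d·√n ⇒ n = (δ/d)² = (2.484 / 0.2593)² = 91.83.
Rounding up, n = 92.

n = 92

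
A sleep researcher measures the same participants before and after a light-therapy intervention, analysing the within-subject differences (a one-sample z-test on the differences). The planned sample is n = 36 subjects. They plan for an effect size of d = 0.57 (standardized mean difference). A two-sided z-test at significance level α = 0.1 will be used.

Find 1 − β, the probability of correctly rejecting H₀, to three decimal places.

Noncentrality parameter: λ = d·√n = 0.57 × √36 = 3.4200
Critical value for a two-sided test at α = 0.1: z_{α/2} = 1.645.
Power = Φ(λ − 1.645) + Φ(−λ − 1.645) = Φ(1.775) + Φ(-5.065) = 0.9621 + 0.0000 = 0.9621.

Power ≈ 0.962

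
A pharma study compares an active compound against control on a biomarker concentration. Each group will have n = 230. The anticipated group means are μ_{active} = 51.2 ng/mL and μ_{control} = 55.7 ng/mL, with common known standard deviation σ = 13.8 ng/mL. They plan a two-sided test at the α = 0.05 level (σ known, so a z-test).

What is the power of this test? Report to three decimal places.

Standardized effect: d = |μ_{active} − μ_{control}| / σ = |51.2 − 55.7| / 13.8 = 0.3261
Noncentrality parameter: δ = d·√(n/2) = 0.3261 × √(230/2) = 3.4969
Critical value for a two-sided test at α = 0.05: z_{α/2} = 1.960.
Power = Φ(δ − 1.960) + Φ(−δ − 1.960) = Φ(1.537) + Φ(-5.457) = 0.9378 + 0.0000 = 0.9378.

Power ≈ 0.938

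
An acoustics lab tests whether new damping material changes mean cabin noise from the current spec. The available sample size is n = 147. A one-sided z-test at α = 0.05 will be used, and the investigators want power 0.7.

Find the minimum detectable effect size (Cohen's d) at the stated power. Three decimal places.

Need Φ(δ − 1.645) = 0.7, so δ = 1.645 + 0.524 = 2.169.
δ = d·√n ⇒ d = δ/√n = 2.169/√147 = 0.1789.

d ≈ 0.179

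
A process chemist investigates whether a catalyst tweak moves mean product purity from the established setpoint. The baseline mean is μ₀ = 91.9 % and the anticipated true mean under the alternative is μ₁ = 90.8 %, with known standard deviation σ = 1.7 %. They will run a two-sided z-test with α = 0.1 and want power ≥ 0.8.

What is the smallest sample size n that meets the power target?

Standardized effect: d = |μ₁ − μ₀| / σ = |90.8 − 91.9| / 1.7 = 0.6471
Set Φ(δ − 1.645) = 0.8; then δ − 1.645 = Φ⁻¹(0.8) = 0.842, giving δ = 2.486.
(Ignoring the negligible lower-tail rejection probability gives the usual closed-form inversion.)
δ = d·√n ⇒ n = (δ/d)² = (2.486 / 0.6471)² = 14.77.
Rounding up, n = 15.

n = 15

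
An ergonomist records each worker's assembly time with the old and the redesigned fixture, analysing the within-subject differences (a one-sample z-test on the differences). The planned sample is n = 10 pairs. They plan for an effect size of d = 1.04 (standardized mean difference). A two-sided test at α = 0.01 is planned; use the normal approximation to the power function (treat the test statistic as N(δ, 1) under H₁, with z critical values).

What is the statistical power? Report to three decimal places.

Power ≈ 0.762

Noncentrality parameter: λ = d·√n = 1.04 × √10 = 3.2888
Two-sided α = 0.01 → critical value z_{0.005} = 2.576.
Power = Φ(λ − 2.576) + Φ(−λ − 2.576) = Φ(0.713) + Φ(-5.865) = 0.7621 + 0.0000 = 0.7621.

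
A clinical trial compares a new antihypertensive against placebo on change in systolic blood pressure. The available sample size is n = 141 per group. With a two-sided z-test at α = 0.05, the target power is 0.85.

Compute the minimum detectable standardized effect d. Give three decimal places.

d ≈ 0.357

Required noncentrality: δ = z_{0.025} + z_{0.15} = 1.960 + 1.036 = 2.996.
(Lower-tail contribution to power is negligible for δ > 0.)
δ = d·√(n/2) ⇒ d = δ/√(n/2) = 2.996/√(141/2) = 0.3569.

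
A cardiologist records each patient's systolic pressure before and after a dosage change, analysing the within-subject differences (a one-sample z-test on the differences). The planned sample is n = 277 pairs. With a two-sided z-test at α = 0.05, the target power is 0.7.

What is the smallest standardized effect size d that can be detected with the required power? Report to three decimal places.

Required noncentrality: δ = z_{0.025} + z_{0.30} = 1.960 + 0.524 = 2.484.
(Lower-tail contribution to power is negligible for δ > 0.)
δ = d·√n ⇒ d = δ/√n = 2.484/√277 = 0.1493.

d ≈ 0.149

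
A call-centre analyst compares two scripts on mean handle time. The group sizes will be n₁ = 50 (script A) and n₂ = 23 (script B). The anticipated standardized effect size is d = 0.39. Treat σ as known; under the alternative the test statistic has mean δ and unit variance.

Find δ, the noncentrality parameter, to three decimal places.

δ = d / √(1/n₁ + 1/n₂) = 0.39 / √(1/50 + 1/23) = 1.5479

δ ≈ 1.548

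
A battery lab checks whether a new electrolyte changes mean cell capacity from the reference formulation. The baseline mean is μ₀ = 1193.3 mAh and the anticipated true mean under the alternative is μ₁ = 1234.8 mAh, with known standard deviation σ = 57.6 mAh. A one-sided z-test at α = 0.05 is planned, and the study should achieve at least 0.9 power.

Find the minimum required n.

n = 17

Standardized effect: d = |μ₁ − μ₀| / σ = |1234.8 − 1193.3| / 57.6 = 0.7205
For power 0.9 need Φ(δ − z_{0.05}) = 0.9, so δ = z_{0.05} + z_{0.10} = 1.645 + 1.282 = 2.926.
δ = d·√n ⇒ n = (δ/d)² = (2.926 / 0.7205)² = 16.50.
Round up to the next whole unit.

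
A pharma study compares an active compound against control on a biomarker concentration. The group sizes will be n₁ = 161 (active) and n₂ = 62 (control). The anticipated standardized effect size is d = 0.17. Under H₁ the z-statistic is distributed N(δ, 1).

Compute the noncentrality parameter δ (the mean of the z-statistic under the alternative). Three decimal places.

The noncentrality parameter scales effect size by the design's sample-size factor: δ = d / √(1/n₁ + 1/n₂) = 0.17 / √(1/161 + 1/62) = 1.1374

δ ≈ 1.137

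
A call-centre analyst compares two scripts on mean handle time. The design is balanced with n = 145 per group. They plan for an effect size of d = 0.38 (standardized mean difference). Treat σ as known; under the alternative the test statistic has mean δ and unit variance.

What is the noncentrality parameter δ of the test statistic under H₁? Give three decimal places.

δ ≈ 3.236

δ = d·√(n/2) = 0.38 × √(145/2) = 3.2356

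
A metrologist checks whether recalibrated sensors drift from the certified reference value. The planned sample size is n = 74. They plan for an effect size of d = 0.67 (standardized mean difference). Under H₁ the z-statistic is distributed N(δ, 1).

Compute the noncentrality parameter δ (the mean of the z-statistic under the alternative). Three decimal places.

δ ≈ 5.764

The noncentrality parameter scales effect size by the design's sample-size factor: δ = d·√n = 0.67 × √74 = 5.7636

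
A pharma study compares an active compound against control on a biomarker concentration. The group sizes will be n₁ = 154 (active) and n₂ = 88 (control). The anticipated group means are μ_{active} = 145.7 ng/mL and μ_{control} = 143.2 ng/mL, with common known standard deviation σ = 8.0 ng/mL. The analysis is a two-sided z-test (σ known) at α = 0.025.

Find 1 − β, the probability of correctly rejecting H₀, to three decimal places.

Standardized effect: d = |μ_{active} − μ_{control}| / σ = |145.7 − 143.2| / 8.0 = 0.3125
Noncentrality parameter: δ = d / √(1/n₁ + 1/n₂) = 0.3125 / √(1/154 + 1/88) = 2.3385
Critical value for a two-sided test at α = 0.025: z_{α/2} = 2.241.
Power = Φ(δ − 2.241) + Φ(−δ − 2.241) = Φ(0.097) + Φ(-4.580) = 0.5387 + 0.0000 = 0.5387.

Power ≈ 0.539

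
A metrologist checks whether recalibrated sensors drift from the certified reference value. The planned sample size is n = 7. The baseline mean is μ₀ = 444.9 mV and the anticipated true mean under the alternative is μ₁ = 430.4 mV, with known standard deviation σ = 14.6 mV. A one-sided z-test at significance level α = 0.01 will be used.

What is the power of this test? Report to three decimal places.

Power ≈ 0.618

Standardized effect: d = |μ₁ − μ₀| / σ = |430.4 − 444.9| / 14.6 = 0.9932
Noncentrality parameter: δ = d·√n = 0.9932 × √7 = 2.6276
Critical value for a one-sided test at α = 0.01: z_α = 2.326.
Power = Φ(δ − 2.326) = Φ(0.301) = 0.6184.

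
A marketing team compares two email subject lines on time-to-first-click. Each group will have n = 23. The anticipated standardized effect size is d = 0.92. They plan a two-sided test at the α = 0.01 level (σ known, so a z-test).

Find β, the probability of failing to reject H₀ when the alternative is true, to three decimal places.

β ≈ 0.293

Noncentrality parameter: δ = d·√(n/2) = 0.92 × √(23/2) = 3.1199
Critical value for a two-sided test at α = 0.01: z_{α/2} = 2.576.
Power = Φ(δ − 2.576) + Φ(−δ − 2.576) = Φ(0.544) + Φ(-5.696) = 0.7068 + 0.0000 = 0.7068.
Type II error: β = 1 − power = 1 − 0.7068 = 0.2932.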